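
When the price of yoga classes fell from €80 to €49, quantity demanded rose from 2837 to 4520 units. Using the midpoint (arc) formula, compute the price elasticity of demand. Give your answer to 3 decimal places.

-0.952

ΔQ = 4520 − 2837 = 1683; ΔP = 49 − 80 = -31.
Midpoints: P̄ = 64.50, Q̄ = 3678.5.
ε = (ΔQ/ΔP)(P̄/Q̄) = (1683/-31)(64.50/3678.5).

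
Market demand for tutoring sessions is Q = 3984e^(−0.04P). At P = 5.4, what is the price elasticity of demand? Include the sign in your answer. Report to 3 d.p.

At P = 5.4, Q = 3210.049.
dQ/dP = −0.04·3984e^(−0.04P) = −0.04Q = -128.402.
ε = (dQ/dP)(P/Q) = (-128.402)(5.4/3210.049).

-0.216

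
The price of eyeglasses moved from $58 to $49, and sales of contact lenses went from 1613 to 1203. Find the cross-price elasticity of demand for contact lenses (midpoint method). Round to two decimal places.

ΔQ_x = 1203 − 1613 = -410; ΔP_y = 49 − 58 = -9.
Midpoints: P̄_y = 53.50, Q̄_x = 1408.0.
ε_xy = (ΔQ_x/ΔP_y)(P̄_y/Q̄_x) = (-410/-9)(53.50/1408.0).

1.73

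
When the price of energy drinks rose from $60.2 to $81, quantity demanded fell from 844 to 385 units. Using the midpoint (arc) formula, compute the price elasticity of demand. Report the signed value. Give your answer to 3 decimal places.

-2.535

ΔQ = 385 − 844 = -459; ΔP = 81 − 60.2 = 20.8.
Midpoints: P̄ = 70.60, Q̄ = 614.5.
ε = (ΔQ/ΔP)(P̄/Q̄) = (-459/20.8)(70.60/614.5).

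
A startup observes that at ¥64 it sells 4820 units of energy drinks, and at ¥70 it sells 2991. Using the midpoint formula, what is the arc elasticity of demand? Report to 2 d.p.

ΔQ = 2991 − 4820 = -1829; ΔP = 70 − 64 = 6.
Midpoints: P̄ = 67.00, Q̄ = 3905.5.
ε = (ΔQ/ΔP)(P̄/Q̄) = (-1829/6)(67.00/3905.5).

-5.23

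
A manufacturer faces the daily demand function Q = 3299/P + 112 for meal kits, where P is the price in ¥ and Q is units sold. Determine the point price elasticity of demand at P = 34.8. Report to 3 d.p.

At P = 34.8, Q = 206.799.
dQ/dP = −3299/P² = -2.724.
ε = (dQ/dP)(P/Q) = (-2.724)(34.8/206.799).

-0.458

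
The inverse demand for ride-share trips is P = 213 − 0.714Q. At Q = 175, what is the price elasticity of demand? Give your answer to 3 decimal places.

-0.705

At Q = 175, P = 213 − 0.714(175) = 88.05.
dP/dQ = −0.714, so dQ/dP = 1/(−0.714) = -1.401.
ε = (dQ/dP)(P/Q) = (-1.401)(88.05/175).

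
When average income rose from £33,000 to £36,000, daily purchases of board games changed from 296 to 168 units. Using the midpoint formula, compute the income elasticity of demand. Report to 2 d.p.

-6.34

ΔQ = -128, ΔI = 3000. Midpoints: Ī = 34,500, Q̄ = 232.0.
ε_I = (ΔQ/ΔI)(Ī/Q̄) = (-128/3000)(34500/232.0).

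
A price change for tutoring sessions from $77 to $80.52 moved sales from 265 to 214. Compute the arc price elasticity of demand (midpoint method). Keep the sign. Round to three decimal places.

-4.765

ΔQ = 214 − 265 = -51; ΔP = 80.52 − 77 = 3.52.
Midpoints: P̄ = 78.76, Q̄ = 239.5.
ε = (ΔQ/ΔP)(P̄/Q̄) = (-51/3.52)(78.76/239.5).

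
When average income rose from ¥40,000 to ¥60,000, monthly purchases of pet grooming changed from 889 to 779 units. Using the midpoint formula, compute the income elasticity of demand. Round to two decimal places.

-0.33

ΔQ = -110, ΔI = 20000. Midpoints: Ī = 50,000, Q̄ = 834.0.
ε_I = (ΔQ/ΔI)(Ī/Q̄) = (-110/20000)(50000/834.0).
ε_I < 0, so the good is inferior.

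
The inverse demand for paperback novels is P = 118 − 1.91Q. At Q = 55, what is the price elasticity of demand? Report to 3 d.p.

At Q = 55, P = 118 − 1.91(55) = 12.95.
dP/dQ = −1.91, so dQ/dP = 1/(−1.91) = -0.524.
ε = (dQ/dP)(P/Q) = (-0.524)(12.95/55).

-0.123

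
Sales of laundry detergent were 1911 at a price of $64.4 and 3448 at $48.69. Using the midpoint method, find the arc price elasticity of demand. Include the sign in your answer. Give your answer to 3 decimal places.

ΔQ = 3448 − 1911 = 1537; ΔP = 48.69 − 64.4 = -15.71.
Midpoints: P̄ = 56.55, Q̄ = 2679.5.
ε = (ΔQ/ΔP)(P̄/Q̄) = (1537/-15.71)(56.55/2679.5).

-2.065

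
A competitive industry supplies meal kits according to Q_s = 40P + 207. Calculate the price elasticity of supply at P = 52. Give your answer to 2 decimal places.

At P = 52, Q_s = 2287.
dQ_s/dP = 40.
ε_s = (dQ_s/dP)(P/Q_s) = (40)(52/2287).

0.91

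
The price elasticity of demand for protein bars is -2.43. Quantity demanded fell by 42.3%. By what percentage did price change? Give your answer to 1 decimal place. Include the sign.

%ΔP ≈ %ΔQ / ε = (-42.3%)/(-2.43) = 17.41%.

17.4%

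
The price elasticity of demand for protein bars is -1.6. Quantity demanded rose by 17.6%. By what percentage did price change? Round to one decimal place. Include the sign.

%ΔP ≈ %ΔQ / ε = (17.6%)/(-1.6) = -11.00%.

-11.0%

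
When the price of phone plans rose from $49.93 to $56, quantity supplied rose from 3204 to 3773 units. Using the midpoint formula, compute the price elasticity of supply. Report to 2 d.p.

ΔQ = 3773 − 3204 = 569; ΔP = 56 − 49.93 = 6.07.
Midpoints: P̄ = 52.97, Q̄ = 3488.5.
ε_s = (ΔQ/ΔP)(P̄/Q̄) = (569/6.07)(52.97/3488.5).

1.42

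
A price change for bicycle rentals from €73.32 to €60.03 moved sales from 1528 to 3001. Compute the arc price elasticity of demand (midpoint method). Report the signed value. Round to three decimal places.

-3.263

ΔQ = 3001 − 1528 = 1473; ΔP = 60.03 − 73.32 = -13.29.
Midpoints: P̄ = 66.67, Q̄ = 2264.5.
ε = (ΔQ/ΔP)(P̄/Q̄) = (1473/-13.29)(66.67/2264.5).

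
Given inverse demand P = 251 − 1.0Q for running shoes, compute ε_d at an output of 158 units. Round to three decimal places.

-0.589

At Q = 158, P = 251 − 1.0(158) = 93.00.
dP/dQ = −1.0, so dQ/dP = 1/(−1.0) = -1.000.
ε = (dQ/dP)(P/Q) = (-1.000)(93.00/158).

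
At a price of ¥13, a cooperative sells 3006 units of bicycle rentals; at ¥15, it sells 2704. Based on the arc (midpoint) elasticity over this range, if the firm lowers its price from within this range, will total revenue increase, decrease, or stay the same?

Arc ε = (-302/2)(14.00/2855.0) ≈ -0.740.
|ε| = 0.74 < 1, so demand is inelastic. A price cut therefore reduces total revenue.

decrease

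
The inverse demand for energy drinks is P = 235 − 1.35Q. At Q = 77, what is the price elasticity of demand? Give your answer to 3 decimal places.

At Q = 77, P = 235 − 1.35(77) = 131.05.
dP/dQ = −1.35, so dQ/dP = 1/(−1.35) = -0.741.
ε = (dQ/dP)(P/Q) = (-0.741)(131.05/77).

-1.261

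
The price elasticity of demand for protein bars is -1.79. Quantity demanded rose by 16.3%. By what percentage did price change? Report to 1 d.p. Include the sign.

%ΔP ≈ %ΔQ / ε = (16.3%)/(-1.79) = -9.11%.

-9.1%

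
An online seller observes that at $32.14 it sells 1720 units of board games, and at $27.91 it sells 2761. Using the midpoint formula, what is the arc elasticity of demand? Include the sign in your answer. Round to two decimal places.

ΔQ = 2761 − 1720 = 1041; ΔP = 27.91 − 32.14 = -4.23.
Midpoints: P̄ = 30.02, Q̄ = 2240.5.
ε = (ΔQ/ΔP)(P̄/Q̄) = (1041/-4.23)(30.02/2240.5).

-3.30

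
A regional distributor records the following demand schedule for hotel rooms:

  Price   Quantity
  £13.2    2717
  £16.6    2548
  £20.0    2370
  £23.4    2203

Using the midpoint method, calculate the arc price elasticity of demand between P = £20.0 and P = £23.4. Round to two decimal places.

At P = 20.0, Q = 2370; at P = 23.4, Q = 2203.
ΔQ = -167, ΔP = 3.4. Midpoints: P̄ = 21.70, Q̄ = 2286.5.
ε = (ΔQ/ΔP)(P̄/Q̄) = (-167/3.4)(21.70/2286.5).

-0.47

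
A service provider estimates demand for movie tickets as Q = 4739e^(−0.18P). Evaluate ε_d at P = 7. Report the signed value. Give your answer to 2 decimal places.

-1.26

At P = 7, Q = 1344.236.
dQ/dP = −0.18·4739e^(−0.18P) = −0.18Q = -241.963.
ε = (dQ/dP)(P/Q) = (-241.963)(7/1344.236).
|ε| > 1, so demand is elastic at this price.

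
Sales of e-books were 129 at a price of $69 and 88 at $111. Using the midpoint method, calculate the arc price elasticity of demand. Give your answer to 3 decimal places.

-0.810

ΔQ = 88 − 129 = -41; ΔP = 111 − 69 = 42.
Midpoints: P̄ = 90.00, Q̄ = 108.5.
ε = (ΔQ/ΔP)(P̄/Q̄) = (-41/42)(90.00/108.5).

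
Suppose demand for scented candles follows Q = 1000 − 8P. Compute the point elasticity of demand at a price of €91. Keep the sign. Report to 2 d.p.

At P = 91, Q = 272.
dQ/dP = −8.
ε = (dQ/dP)(P/Q) = (-8)(91/272).

-2.68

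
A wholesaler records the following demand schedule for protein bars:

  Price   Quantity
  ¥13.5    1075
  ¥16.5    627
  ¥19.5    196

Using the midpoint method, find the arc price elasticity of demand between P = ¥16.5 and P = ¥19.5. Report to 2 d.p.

At P = 16.5, Q = 627; at P = 19.5, Q = 196.
ΔQ = -431, ΔP = 3.0. Midpoints: P̄ = 18.00, Q̄ = 411.5.
ε = (ΔQ/ΔP)(P̄/Q̄) = (-431/3.0)(18.00/411.5).

-6.28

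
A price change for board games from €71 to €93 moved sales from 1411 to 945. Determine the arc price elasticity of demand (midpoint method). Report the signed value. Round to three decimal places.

-1.474

ΔQ = 945 − 1411 = -466; ΔP = 93 − 71 = 22.
Midpoints: P̄ = 82.00, Q̄ = 1178.0.
ε = (ΔQ/ΔP)(P̄/Q̄) = (-466/22)(82.00/1178.0).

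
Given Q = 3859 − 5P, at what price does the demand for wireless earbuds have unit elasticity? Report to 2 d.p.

For linear demand Q = a − bP, ε = −bP/(a − bP). |ε| = 1 when bP = a − bP, i.e. P = a/(2b).
P = 3859/(2·5) = 3859/10 = 385.9000.

385.90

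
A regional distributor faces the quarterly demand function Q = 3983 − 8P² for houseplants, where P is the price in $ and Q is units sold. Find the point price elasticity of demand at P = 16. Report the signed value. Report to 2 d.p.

-2.12

At P = 16, Q = 1935.
dQ/dP = −16P = -256.
ε = (dQ/dP)(P/Q) = (-256)(16/1935).
|ε| > 1, so demand is elastic at this price.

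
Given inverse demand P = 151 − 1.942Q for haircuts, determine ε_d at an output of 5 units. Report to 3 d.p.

At Q = 5, P = 151 − 1.942(5) = 141.29.
dP/dQ = −1.942, so dQ/dP = 1/(−1.942) = -0.515.
ε = (dQ/dP)(P/Q) = (-0.515)(141.29/5).

-14.551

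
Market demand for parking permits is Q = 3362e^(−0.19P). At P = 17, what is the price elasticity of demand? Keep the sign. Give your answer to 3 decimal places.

-3.230

At P = 17, Q = 132.992.
dQ/dP = −0.19·3362e^(−0.19P) = −0.19Q = -25.269.
ε = (dQ/dP)(P/Q) = (-25.269)(17/132.992).
|ε| > 1, so demand is elastic at this price.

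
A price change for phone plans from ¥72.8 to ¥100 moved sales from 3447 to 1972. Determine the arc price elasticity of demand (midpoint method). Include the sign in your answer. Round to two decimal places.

-1.73

ΔQ = 1972 − 3447 = -1475; ΔP = 100 − 72.8 = 27.2.
Midpoints: P̄ = 86.40, Q̄ = 2709.5.
ε = (ΔQ/ΔP)(P̄/Q̄) = (-1475/27.2)(86.40/2709.5).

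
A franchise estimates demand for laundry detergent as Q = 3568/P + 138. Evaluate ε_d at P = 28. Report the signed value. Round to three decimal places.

-0.480

At P = 28, Q = 265.429.
dQ/dP = −3568/P² = -4.551.
ε = (dQ/dP)(P/Q) = (-4.551)(28/265.429).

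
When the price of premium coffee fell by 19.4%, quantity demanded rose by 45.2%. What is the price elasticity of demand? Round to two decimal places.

ε = %ΔQ / %ΔP = (45.2)/(-19.4) = -2.330.

-2.33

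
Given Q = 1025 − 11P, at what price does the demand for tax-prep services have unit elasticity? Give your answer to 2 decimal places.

46.59

For linear demand Q = a − bP, ε = −bP/(a − bP). |ε| = 1 when bP = a − bP, i.e. P = a/(2b).
P = 1025/(2·11) = 1025/22 = 46.5909.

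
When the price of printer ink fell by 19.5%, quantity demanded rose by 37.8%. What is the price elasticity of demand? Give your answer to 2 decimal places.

-1.94

ε = %ΔQ / %ΔP = (37.8)/(-19.5) = -1.938.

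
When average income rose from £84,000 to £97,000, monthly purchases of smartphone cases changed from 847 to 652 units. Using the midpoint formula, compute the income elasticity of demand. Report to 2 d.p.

-1.81

ΔQ = -195, ΔI = 13000. Midpoints: Ī = 90,500, Q̄ = 749.5.
ε_I = (ΔQ/ΔI)(Ī/Q̄) = (-195/13000)(90500/749.5).
ε_I < 0, so the good is inferior.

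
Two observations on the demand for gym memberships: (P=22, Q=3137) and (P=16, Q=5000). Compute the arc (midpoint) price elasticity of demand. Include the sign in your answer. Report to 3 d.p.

ΔQ = 5000 − 3137 = 1863; ΔP = 16 − 22 = -6.
Midpoints: P̄ = 19.00, Q̄ = 4068.5.
ε = (ΔQ/ΔP)(P̄/Q̄) = (1863/-6)(19.00/4068.5).

-1.450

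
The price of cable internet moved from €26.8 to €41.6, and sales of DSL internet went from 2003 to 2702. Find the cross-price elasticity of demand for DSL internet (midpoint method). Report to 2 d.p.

ΔQ_x = 2702 − 2003 = 699; ΔP_y = 41.6 − 26.8 = 14.8.
Midpoints: P̄_y = 34.20, Q̄_x = 2352.5.
ε_xy = (ΔQ_x/ΔP_y)(P̄_y/Q̄_x) = (699/14.8)(34.20/2352.5).
ε_xy > 0, so the goods are substitutes.

0.69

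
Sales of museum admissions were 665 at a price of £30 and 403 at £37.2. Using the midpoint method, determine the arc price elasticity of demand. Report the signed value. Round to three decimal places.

ΔQ = 403 − 665 = -262; ΔP = 37.2 − 30 = 7.2.
Midpoints: P̄ = 33.60, Q̄ = 534.0.
ε = (ΔQ/ΔP)(P̄/Q̄) = (-262/7.2)(33.60/534.0).

-2.290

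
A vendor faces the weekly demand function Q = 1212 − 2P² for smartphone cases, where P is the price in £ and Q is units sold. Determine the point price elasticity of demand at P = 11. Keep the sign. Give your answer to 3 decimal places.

-0.499

At P = 11, Q = 970.
dQ/dP = −4P = -44.
ε = (dQ/dP)(P/Q) = (-44)(11/970).
|ε| < 1, so demand is inelastic at this price.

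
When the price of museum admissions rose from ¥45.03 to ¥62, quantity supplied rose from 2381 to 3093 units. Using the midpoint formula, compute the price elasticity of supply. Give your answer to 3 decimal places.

ΔQ = 3093 − 2381 = 712; ΔP = 62 − 45.03 = 16.97.
Midpoints: P̄ = 53.52, Q̄ = 2737.0.
ε_s = (ΔQ/ΔP)(P̄/Q̄) = (712/16.97)(53.52/2737.0).

0.820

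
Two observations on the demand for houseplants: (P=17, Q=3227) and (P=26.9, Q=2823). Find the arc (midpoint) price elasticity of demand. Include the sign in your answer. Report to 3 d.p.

-0.296

ΔQ = 2823 − 3227 = -404; ΔP = 26.9 − 17 = 9.9.
Midpoints: P̄ = 21.95, Q̄ = 3025.0.
ε = (ΔQ/ΔP)(P̄/Q̄) = (-404/9.9)(21.95/3025.0).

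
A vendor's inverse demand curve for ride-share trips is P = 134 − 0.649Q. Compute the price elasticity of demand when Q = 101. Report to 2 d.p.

-1.04

At Q = 101, P = 134 − 0.649(101) = 68.45.
dP/dQ = −0.649, so dQ/dP = 1/(−0.649) = -1.541.
ε = (dQ/dP)(P/Q) = (-1.541)(68.45/101).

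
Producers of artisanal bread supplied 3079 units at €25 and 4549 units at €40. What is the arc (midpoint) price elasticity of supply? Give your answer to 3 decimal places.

ΔQ = 4549 − 3079 = 1470; ΔP = 40 − 25 = 15.
Midpoints: P̄ = 32.50, Q̄ = 3814.0.
ε_s = (ΔQ/ΔP)(P̄/Q̄) = (1470/15)(32.50/3814.0).

0.835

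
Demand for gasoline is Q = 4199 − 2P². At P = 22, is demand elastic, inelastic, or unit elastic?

inelastic

Q = 3231, dQ/dP = -88.
ε = (dQ/dP)(P/Q) ≈ -0.599.
|ε| = 0.60 < 1.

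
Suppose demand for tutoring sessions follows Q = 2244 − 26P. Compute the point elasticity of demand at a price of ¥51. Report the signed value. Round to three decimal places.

-1.444

At P = 51, Q = 918.
dQ/dP = −26.
ε = (dQ/dP)(P/Q) = (-26)(51/918).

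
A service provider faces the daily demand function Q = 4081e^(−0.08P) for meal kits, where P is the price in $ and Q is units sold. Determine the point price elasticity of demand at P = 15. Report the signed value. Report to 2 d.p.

At P = 15, Q = 1229.174.
dQ/dP = −0.08·4081e^(−0.08P) = −0.08Q = -98.334.
ε = (dQ/dP)(P/Q) = (-98.334)(15/1229.174).
|ε| > 1, so demand is elastic at this price.

-1.20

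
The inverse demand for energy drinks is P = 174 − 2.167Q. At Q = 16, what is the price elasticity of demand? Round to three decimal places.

At Q = 16, P = 174 − 2.167(16) = 139.33.
dP/dQ = −2.167, so dQ/dP = 1/(−2.167) = -0.461.
ε = (dQ/dP)(P/Q) = (-0.461)(139.33/16).

-4.018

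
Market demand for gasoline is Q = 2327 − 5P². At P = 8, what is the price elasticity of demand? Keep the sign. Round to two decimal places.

At P = 8, Q = 2007.
dQ/dP = −10P = -80.
ε = (dQ/dP)(P/Q) = (-80)(8/2007).
|ε| < 1, so demand is inelastic at this price.

-0.32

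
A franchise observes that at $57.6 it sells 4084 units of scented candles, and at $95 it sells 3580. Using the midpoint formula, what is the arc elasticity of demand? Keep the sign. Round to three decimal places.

-0.268

ΔQ = 3580 − 4084 = -504; ΔP = 95 − 57.6 = 37.4.
Midpoints: P̄ = 76.30, Q̄ = 3832.0.
ε = (ΔQ/ΔP)(P̄/Q̄) = (-504/37.4)(76.30/3832.0).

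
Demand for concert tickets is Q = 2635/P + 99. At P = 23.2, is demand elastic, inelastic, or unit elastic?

Q = 212.578, dQ/dP = -4.896.
ε = (dQ/dP)(P/Q) ≈ -0.534.
|ε| = 0.53 < 1.

inelastic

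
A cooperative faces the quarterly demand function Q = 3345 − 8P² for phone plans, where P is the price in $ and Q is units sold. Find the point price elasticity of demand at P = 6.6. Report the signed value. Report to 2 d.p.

At P = 6.6, Q = 2996.520.
dQ/dP = −16P = -105.600.
ε = (dQ/dP)(P/Q) = (-105.600)(6.6/2996.520).
|ε| < 1, so demand is inelastic at this price.

-0.23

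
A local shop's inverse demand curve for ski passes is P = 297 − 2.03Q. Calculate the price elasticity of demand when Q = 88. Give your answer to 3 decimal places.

-0.663

At Q = 88, P = 297 − 2.03(88) = 118.36.
dP/dQ = −2.03, so dQ/dP = 1/(−2.03) = -0.493.
ε = (dQ/dP)(P/Q) = (-0.493)(118.36/88).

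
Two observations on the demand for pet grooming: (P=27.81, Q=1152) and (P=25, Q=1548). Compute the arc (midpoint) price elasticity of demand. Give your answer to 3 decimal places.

-2.756

ΔQ = 1548 − 1152 = 396; ΔP = 25 − 27.81 = -2.81.
Midpoints: P̄ = 26.41, Q̄ = 1350.0.
ε = (ΔQ/ΔP)(P̄/Q̄) = (396/-2.81)(26.41/1350.0).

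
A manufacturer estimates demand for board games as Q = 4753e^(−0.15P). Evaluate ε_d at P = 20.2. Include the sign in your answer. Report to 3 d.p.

-3.030

At P = 20.2, Q = 229.644.
dQ/dP = −0.15·4753e^(−0.15P) = −0.15Q = -34.447.
ε = (dQ/dP)(P/Q) = (-34.447)(20.2/229.644).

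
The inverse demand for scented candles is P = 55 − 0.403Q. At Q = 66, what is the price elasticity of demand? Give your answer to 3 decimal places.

At Q = 66, P = 55 − 0.403(66) = 28.40.
dP/dQ = −0.403, so dQ/dP = 1/(−0.403) = -2.481.
ε = (dQ/dP)(P/Q) = (-2.481)(28.40/66).

-1.068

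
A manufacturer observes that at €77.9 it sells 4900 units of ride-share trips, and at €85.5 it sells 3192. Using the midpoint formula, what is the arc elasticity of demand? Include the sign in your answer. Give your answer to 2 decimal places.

-4.54

ΔQ = 3192 − 4900 = -1708; ΔP = 85.5 − 77.9 = 7.6.
Midpoints: P̄ = 81.70, Q̄ = 4046.0.
ε = (ΔQ/ΔP)(P̄/Q̄) = (-1708/7.6)(81.70/4046.0).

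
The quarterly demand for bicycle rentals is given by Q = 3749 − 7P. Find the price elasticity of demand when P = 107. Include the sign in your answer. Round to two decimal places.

At P = 107, Q = 3000.
dQ/dP = −7.
ε = (dQ/dP)(P/Q) = (-7)(107/3000).

-0.25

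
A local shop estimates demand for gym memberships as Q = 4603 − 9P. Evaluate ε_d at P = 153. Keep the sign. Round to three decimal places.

At P = 153, Q = 3226.
dQ/dP = −9.
ε = (dQ/dP)(P/Q) = (-9)(153/3226).

-0.427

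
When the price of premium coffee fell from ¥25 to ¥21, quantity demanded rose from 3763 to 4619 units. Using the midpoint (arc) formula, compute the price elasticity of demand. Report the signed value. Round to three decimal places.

-1.174

ΔQ = 4619 − 3763 = 856; ΔP = 21 − 25 = -4.
Midpoints: P̄ = 23.00, Q̄ = 4191.0.
ε = (ΔQ/ΔP)(P̄/Q̄) = (856/-4)(23.00/4191.0).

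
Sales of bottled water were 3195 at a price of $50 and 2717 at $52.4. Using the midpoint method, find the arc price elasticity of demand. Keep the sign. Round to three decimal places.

-3.450

ΔQ = 2717 − 3195 = -478; ΔP = 52.4 − 50 = 2.4.
Midpoints: P̄ = 51.20, Q̄ = 2956.0.
ε = (ΔQ/ΔP)(P̄/Q̄) = (-478/2.4)(51.20/2956.0).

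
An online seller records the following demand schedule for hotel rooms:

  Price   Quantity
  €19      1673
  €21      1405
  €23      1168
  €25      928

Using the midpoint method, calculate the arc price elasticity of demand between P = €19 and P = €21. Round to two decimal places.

At P = 19, Q = 1673; at P = 21, Q = 1405.
ΔQ = -268, ΔP = 2. Midpoints: P̄ = 20.00, Q̄ = 1539.0.
ε = (ΔQ/ΔP)(P̄/Q̄) = (-268/2)(20.00/1539.0).

-1.74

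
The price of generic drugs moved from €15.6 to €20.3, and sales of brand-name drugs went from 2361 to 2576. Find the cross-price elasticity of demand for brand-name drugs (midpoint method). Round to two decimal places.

0.33

ΔQ_x = 2576 − 2361 = 215; ΔP_y = 20.3 − 15.6 = 4.7.
Midpoints: P̄_y = 17.95, Q̄_x = 2468.5.
ε_xy = (ΔQ_x/ΔP_y)(P̄_y/Q̄_x) = (215/4.7)(17.95/2468.5).
ε_xy > 0, so the goods are substitutes.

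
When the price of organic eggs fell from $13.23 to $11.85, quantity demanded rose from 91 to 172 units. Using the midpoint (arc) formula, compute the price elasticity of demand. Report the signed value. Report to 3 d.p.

-5.597

ΔQ = 172 − 91 = 81; ΔP = 11.85 − 13.23 = -1.38.
Midpoints: P̄ = 12.54, Q̄ = 131.5.
ε = (ΔQ/ΔP)(P̄/Q̄) = (81/-1.38)(12.54/131.5).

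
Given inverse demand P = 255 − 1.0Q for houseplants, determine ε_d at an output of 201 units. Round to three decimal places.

-0.269

At Q = 201, P = 255 − 1.0(201) = 54.00.
dP/dQ = −1.0, so dQ/dP = 1/(−1.0) = -1.000.
ε = (dQ/dP)(P/Q) = (-1.000)(54.00/201).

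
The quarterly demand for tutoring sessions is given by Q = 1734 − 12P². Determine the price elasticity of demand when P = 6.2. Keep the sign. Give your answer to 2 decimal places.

-0.72

At P = 6.2, Q = 1272.720.
dQ/dP = −24P = -148.800.
ε = (dQ/dP)(P/Q) = (-148.800)(6.2/1272.720).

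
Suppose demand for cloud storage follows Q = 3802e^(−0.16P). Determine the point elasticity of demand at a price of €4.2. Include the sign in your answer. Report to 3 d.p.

At P = 4.2, Q = 1941.629.
dQ/dP = −0.16·3802e^(−0.16P) = −0.16Q = -310.661.
ε = (dQ/dP)(P/Q) = (-310.661)(4.2/1941.629).
|ε| < 1, so demand is inelastic at this price.

-0.672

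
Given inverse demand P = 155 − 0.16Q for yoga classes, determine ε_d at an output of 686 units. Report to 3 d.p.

-0.412

At Q = 686, P = 155 − 0.16(686) = 45.24.
dP/dQ = −0.16, so dQ/dP = 1/(−0.16) = -6.250.
ε = (dQ/dP)(P/Q) = (-6.250)(45.24/686).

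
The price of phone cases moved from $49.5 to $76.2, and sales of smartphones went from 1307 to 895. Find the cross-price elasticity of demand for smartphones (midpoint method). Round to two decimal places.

ΔQ_x = 895 − 1307 = -412; ΔP_y = 76.2 − 49.5 = 26.7.
Midpoints: P̄_y = 62.85, Q̄_x = 1101.0.
ε_xy = (ΔQ_x/ΔP_y)(P̄_y/Q̄_x) = (-412/26.7)(62.85/1101.0).

-0.88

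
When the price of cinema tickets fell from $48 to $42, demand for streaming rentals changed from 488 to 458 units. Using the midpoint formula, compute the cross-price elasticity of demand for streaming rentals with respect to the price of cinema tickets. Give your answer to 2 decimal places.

ΔQ_x = 458 − 488 = -30; ΔP_y = 42 − 48 = -6.
Midpoints: P̄_y = 45.00, Q̄_x = 473.0.
ε_xy = (ΔQ_x/ΔP_y)(P̄_y/Q̄_x) = (-30/-6)(45.00/473.0).
ε_xy > 0, so the goods are substitutes.

0.48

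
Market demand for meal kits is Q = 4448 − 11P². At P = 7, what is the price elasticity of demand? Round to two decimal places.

At P = 7, Q = 3909.
dQ/dP = −22P = -154.
ε = (dQ/dP)(P/Q) = (-154)(7/3909).

-0.28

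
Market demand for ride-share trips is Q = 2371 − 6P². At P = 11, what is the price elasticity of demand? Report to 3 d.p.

At P = 11, Q = 1645.
dQ/dP = −12P = -132.
ε = (dQ/dP)(P/Q) = (-132)(11/1645).
|ε| < 1, so demand is inelastic at this price.

-0.883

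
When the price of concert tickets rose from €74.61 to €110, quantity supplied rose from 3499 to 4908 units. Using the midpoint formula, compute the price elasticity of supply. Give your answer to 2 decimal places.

0.87

ΔQ = 4908 − 3499 = 1409; ΔP = 110 − 74.61 = 35.39.
Midpoints: P̄ = 92.31, Q̄ = 4203.5.
ε_s = (ΔQ/ΔP)(P̄/Q̄) = (1409/35.39)(92.31/4203.5).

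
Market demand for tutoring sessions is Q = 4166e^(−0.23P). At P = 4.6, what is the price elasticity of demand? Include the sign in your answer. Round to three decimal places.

-1.058

At P = 4.6, Q = 1446.224.
dQ/dP = −0.23·4166e^(−0.23P) = −0.23Q = -332.632.
ε = (dQ/dP)(P/Q) = (-332.632)(4.6/1446.224).
|ε| > 1, so demand is elastic at this price.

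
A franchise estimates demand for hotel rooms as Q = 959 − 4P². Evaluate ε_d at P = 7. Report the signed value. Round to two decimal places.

At P = 7, Q = 763.
dQ/dP = −8P = -56.
ε = (dQ/dP)(P/Q) = (-56)(7/763).

-0.51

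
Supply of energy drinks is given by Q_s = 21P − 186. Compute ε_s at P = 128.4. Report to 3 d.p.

At P = 128.4, Q_s = 2510.40.
dQ_s/dP = 21.
ε_s = (dQ_s/dP)(P/Q_s) = (21)(128.4/2510.40).

1.074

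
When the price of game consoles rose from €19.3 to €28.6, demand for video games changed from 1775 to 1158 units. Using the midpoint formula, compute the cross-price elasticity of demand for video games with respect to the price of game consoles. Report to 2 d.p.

ΔQ_x = 1158 − 1775 = -617; ΔP_y = 28.6 − 19.3 = 9.3.
Midpoints: P̄_y = 23.95, Q̄_x = 1466.5.
ε_xy = (ΔQ_x/ΔP_y)(P̄_y/Q̄_x) = (-617/9.3)(23.95/1466.5).

-1.08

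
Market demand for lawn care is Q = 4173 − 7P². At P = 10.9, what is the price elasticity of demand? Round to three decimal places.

-0.498

At P = 10.9, Q = 3341.330.
dQ/dP = −14P = -152.600.
ε = (dQ/dP)(P/Q) = (-152.600)(10.9/3341.330).
|ε| < 1, so demand is inelastic at this price.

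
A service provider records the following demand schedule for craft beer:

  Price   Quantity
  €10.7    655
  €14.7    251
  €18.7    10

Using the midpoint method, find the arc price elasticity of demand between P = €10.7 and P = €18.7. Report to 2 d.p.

-3.56

At P = 10.7, Q = 655; at P = 18.7, Q = 10.
ΔQ = -645, ΔP = 8.0. Midpoints: P̄ = 14.70, Q̄ = 332.5.
ε = (ΔQ/ΔP)(P̄/Q̄) = (-645/8.0)(14.70/332.5).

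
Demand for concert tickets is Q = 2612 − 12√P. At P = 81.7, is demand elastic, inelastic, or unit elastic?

Q = 2503.534, dQ/dP = -0.664.
ε = (dQ/dP)(P/Q) ≈ -0.022.
|ε| = 0.02 < 1.

inelastic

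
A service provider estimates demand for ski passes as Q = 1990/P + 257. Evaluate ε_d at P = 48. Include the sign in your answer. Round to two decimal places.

-0.14

At P = 48, Q = 298.458.
dQ/dP = −1990/P² = -0.864.
ε = (dQ/dP)(P/Q) = (-0.864)(48/298.458).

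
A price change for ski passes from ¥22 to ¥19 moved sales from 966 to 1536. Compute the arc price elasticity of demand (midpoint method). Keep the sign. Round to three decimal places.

-3.114

ΔQ = 1536 − 966 = 570; ΔP = 19 − 22 = -3.
Midpoints: P̄ = 20.50, Q̄ = 1251.0.
ε = (ΔQ/ΔP)(P̄/Q̄) = (570/-3)(20.50/1251.0).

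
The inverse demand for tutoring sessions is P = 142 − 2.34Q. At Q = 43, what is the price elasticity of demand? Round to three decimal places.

-0.411

At Q = 43, P = 142 − 2.34(43) = 41.38.
dP/dQ = −2.34, so dQ/dP = 1/(−2.34) = -0.427.
ε = (dQ/dP)(P/Q) = (-0.427)(41.38/43).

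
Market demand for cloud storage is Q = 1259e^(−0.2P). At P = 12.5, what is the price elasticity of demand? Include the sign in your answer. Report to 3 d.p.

-2.500

At P = 12.5, Q = 103.345.
dQ/dP = −0.2·1259e^(−0.2P) = −0.2Q = -20.669.
ε = (dQ/dP)(P/Q) = (-20.669)(12.5/103.345).
|ε| > 1, so demand is elastic at this price.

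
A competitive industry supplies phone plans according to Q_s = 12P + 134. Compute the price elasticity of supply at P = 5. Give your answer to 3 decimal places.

0.309

At P = 5, Q_s = 194.
dQ_s/dP = 12.
ε_s = (dQ_s/dP)(P/Q_s) = (12)(5/194).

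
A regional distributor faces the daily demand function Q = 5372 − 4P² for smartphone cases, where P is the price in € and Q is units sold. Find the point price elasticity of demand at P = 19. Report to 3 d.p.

-0.735

At P = 19, Q = 3928.
dQ/dP = −8P = -152.
ε = (dQ/dP)(P/Q) = (-152)(19/3928).
|ε| < 1, so demand is inelastic at this price.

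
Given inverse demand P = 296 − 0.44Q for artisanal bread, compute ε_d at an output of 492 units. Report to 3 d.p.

At Q = 492, P = 296 − 0.44(492) = 79.52.
dP/dQ = −0.44, so dQ/dP = 1/(−0.44) = -2.273.
ε = (dQ/dP)(P/Q) = (-2.273)(79.52/492).

-0.367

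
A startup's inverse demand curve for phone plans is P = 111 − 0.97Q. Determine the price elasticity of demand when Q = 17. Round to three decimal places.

At Q = 17, P = 111 − 0.97(17) = 94.51.
dP/dQ = −0.97, so dQ/dP = 1/(−0.97) = -1.031.
ε = (dQ/dP)(P/Q) = (-1.031)(94.51/17).

-5.731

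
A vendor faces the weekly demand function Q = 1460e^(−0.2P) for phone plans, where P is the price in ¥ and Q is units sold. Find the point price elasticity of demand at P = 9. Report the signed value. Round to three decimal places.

At P = 9, Q = 241.336.
dQ/dP = −0.2·1460e^(−0.2P) = −0.2Q = -48.267.
ε = (dQ/dP)(P/Q) = (-48.267)(9/241.336).

-1.800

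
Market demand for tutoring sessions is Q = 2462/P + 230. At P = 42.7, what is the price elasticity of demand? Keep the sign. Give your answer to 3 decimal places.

-0.200

At P = 42.7, Q = 287.658.
dQ/dP = −2462/P² = -1.350.
ε = (dQ/dP)(P/Q) = (-1.350)(42.7/287.658).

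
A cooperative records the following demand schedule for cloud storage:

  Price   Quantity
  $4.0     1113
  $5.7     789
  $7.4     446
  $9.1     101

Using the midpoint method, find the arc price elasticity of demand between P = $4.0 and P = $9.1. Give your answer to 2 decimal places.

-2.14

At P = 4.0, Q = 1113; at P = 9.1, Q = 101.
ΔQ = -1012, ΔP = 5.1. Midpoints: P̄ = 6.55, Q̄ = 607.0.
ε = (ΔQ/ΔP)(P̄/Q̄) = (-1012/5.1)(6.55/607.0).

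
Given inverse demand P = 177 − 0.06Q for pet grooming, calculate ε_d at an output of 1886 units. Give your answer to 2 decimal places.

At Q = 1886, P = 177 − 0.06(1886) = 63.84.
dP/dQ = −0.06, so dQ/dP = 1/(−0.06) = -16.667.
ε = (dQ/dP)(P/Q) = (-16.667)(63.84/1886).

-0.56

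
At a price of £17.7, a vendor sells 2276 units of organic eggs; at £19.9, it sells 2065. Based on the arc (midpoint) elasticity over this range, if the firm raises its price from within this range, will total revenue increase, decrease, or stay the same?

increase

Arc ε = (-211/2.2)(18.80/2170.5) ≈ -0.831.
|ε| = 0.83 < 1, so demand is inelastic. A price rise therefore raises total revenue.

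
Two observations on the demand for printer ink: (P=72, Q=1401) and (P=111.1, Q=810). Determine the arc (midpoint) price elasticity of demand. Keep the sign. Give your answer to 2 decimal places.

-1.25

ΔQ = 810 − 1401 = -591; ΔP = 111.1 − 72 = 39.1.
Midpoints: P̄ = 91.55, Q̄ = 1105.5.
ε = (ΔQ/ΔP)(P̄/Q̄) = (-591/39.1)(91.55/1105.5).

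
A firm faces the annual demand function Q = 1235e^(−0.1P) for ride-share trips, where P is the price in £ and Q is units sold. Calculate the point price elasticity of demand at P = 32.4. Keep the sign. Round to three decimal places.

-3.240

At P = 32.4, Q = 48.367.
dQ/dP = −0.1·1235e^(−0.1P) = −0.1Q = -4.837.
ε = (dQ/dP)(P/Q) = (-4.837)(32.4/48.367).
|ε| > 1, so demand is elastic at this price.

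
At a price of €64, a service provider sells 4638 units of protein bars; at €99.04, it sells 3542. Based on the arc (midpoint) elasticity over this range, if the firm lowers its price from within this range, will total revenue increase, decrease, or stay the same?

decrease

Arc ε = (-1096/35.04)(81.52/4090.0) ≈ -0.623.
|ε| = 0.62 < 1, so demand is inelastic. A price cut therefore reduces total revenue.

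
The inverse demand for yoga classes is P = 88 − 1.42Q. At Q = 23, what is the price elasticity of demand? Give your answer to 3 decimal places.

At Q = 23, P = 88 − 1.42(23) = 55.34.
dP/dQ = −1.42, so dQ/dP = 1/(−1.42) = -0.704.
ε = (dQ/dP)(P/Q) = (-0.704)(55.34/23).

-1.694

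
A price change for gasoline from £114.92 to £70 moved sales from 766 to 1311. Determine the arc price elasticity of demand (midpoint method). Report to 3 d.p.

ΔQ = 1311 − 766 = 545; ΔP = 70 − 114.92 = -44.92.
Midpoints: P̄ = 92.46, Q̄ = 1038.5.
ε = (ΔQ/ΔP)(P̄/Q̄) = (545/-44.92)(92.46/1038.5).

-1.080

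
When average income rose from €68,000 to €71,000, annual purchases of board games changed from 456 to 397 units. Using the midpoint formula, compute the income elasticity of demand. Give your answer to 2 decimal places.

ΔQ = -59, ΔI = 3000. Midpoints: Ī = 69,500, Q̄ = 426.5.
ε_I = (ΔQ/ΔI)(Ī/Q̄) = (-59/3000)(69500/426.5).
ε_I < 0, so the good is inferior.

-3.20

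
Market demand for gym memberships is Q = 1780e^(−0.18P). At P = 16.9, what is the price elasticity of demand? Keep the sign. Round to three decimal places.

-3.042

At P = 16.9, Q = 84.976.
dQ/dP = −0.18·1780e^(−0.18P) = −0.18Q = -15.296.
ε = (dQ/dP)(P/Q) = (-15.296)(16.9/84.976).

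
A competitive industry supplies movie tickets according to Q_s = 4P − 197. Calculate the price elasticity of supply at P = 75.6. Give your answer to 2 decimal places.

2.87

At P = 75.6, Q_s = 105.40.
dQ_s/dP = 4.
ε_s = (dQ_s/dP)(P/Q_s) = (4)(75.6/105.40).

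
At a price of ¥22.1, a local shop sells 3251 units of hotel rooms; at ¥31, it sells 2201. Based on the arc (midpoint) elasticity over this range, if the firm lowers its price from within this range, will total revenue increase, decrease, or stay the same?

Arc ε = (-1050/8.9)(26.55/2726.0) ≈ -1.149.
|ε| = 1.15 > 1, so demand is elastic. A price cut therefore raises total revenue.

increase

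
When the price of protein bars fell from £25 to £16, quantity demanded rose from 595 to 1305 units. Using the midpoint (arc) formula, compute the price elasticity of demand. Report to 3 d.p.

ΔQ = 1305 − 595 = 710; ΔP = 16 − 25 = -9.
Midpoints: P̄ = 20.50, Q̄ = 950.0.
ε = (ΔQ/ΔP)(P̄/Q̄) = (710/-9)(20.50/950.0).

-1.702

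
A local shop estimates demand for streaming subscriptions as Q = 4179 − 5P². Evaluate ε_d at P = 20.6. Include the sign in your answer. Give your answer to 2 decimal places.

-2.06

At P = 20.6, Q = 2057.200.
dQ/dP = −10P = -206.
ε = (dQ/dP)(P/Q) = (-206)(20.6/2057.200).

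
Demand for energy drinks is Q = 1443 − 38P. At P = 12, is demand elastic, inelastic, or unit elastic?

Q = 987, dQ/dP = -38.
ε = (dQ/dP)(P/Q) ≈ -0.462.
|ε| = 0.46 < 1.

inelastic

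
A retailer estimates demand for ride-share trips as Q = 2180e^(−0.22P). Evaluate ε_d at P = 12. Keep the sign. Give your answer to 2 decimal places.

-2.64

At P = 12, Q = 155.568.
dQ/dP = −0.22·2180e^(−0.22P) = −0.22Q = -34.225.
ε = (dQ/dP)(P/Q) = (-34.225)(12/155.568).
|ε| > 1, so demand is elastic at this price.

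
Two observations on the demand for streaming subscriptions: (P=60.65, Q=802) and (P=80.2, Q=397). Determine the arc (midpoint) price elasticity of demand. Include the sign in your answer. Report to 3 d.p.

ΔQ = 397 − 802 = -405; ΔP = 80.2 − 60.65 = 19.55.
Midpoints: P̄ = 70.42, Q̄ = 599.5.
ε = (ΔQ/ΔP)(P̄/Q̄) = (-405/19.55)(70.42/599.5).

-2.434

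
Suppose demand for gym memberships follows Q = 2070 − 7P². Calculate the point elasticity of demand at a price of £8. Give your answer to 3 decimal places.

-0.552

At P = 8, Q = 1622.
dQ/dP = −14P = -112.
ε = (dQ/dP)(P/Q) = (-112)(8/1622).
|ε| < 1, so demand is inelastic at this price.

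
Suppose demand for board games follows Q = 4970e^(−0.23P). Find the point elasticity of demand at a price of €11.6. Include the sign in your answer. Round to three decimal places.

At P = 11.6, Q = 344.873.
dQ/dP = −0.23·4970e^(−0.23P) = −0.23Q = -79.321.
ε = (dQ/dP)(P/Q) = (-79.321)(11.6/344.873).

-2.668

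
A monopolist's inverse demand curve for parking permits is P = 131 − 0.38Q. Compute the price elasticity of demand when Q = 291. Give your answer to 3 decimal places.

-0.185

At Q = 291, P = 131 − 0.38(291) = 20.42.
dP/dQ = −0.38, so dQ/dP = 1/(−0.38) = -2.632.
ε = (dQ/dP)(P/Q) = (-2.632)(20.42/291).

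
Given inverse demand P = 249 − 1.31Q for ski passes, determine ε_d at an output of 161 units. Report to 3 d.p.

At Q = 161, P = 249 − 1.31(161) = 38.09.
dP/dQ = −1.31, so dQ/dP = 1/(−1.31) = -0.763.
ε = (dQ/dP)(P/Q) = (-0.763)(38.09/161).

-0.181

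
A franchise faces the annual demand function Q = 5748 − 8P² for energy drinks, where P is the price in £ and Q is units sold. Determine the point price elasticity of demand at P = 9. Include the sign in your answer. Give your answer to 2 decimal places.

At P = 9, Q = 5100.
dQ/dP = −16P = -144.
ε = (dQ/dP)(P/Q) = (-144)(9/5100).

-0.25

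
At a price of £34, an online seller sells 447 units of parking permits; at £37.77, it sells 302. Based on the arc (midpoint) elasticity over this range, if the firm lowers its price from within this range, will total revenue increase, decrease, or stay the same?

increase

Arc ε = (-145/3.77)(35.89/374.5) ≈ -3.685.
|ε| = 3.69 > 1, so demand is elastic. A price cut therefore raises total revenue.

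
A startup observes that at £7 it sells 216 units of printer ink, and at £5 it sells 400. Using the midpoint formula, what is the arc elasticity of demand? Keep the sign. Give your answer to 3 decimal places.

ΔQ = 400 − 216 = 184; ΔP = 5 − 7 = -2.
Midpoints: P̄ = 6.00, Q̄ = 308.0.
ε = (ΔQ/ΔP)(P̄/Q̄) = (184/-2)(6.00/308.0).

-1.792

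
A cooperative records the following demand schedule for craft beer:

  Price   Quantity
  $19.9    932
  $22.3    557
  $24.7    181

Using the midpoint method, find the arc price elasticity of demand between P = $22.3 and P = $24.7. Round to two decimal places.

At P = 22.3, Q = 557; at P = 24.7, Q = 181.
ΔQ = -376, ΔP = 2.4. Midpoints: P̄ = 23.50, Q̄ = 369.0.
ε = (ΔQ/ΔP)(P̄/Q̄) = (-376/2.4)(23.50/369.0).

-9.98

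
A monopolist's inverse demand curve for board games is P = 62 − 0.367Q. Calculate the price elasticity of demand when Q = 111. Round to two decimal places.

-0.52

At Q = 111, P = 62 − 0.367(111) = 21.26.
dP/dQ = −0.367, so dQ/dP = 1/(−0.367) = -2.725.
ε = (dQ/dP)(P/Q) = (-2.725)(21.26/111).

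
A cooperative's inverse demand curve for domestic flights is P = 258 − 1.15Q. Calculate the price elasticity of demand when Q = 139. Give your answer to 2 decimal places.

-0.61

At Q = 139, P = 258 − 1.15(139) = 98.15.
dP/dQ = −1.15, so dQ/dP = 1/(−1.15) = -0.870.
ε = (dQ/dP)(P/Q) = (-0.870)(98.15/139).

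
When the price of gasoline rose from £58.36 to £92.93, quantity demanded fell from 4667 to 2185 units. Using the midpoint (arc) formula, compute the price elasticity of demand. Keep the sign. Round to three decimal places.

-1.585

ΔQ = 2185 − 4667 = -2482; ΔP = 92.93 − 58.36 = 34.57.
Midpoints: P̄ = 75.65, Q̄ = 3426.0.
ε = (ΔQ/ΔP)(P̄/Q̄) = (-2482/34.57)(75.65/3426.0).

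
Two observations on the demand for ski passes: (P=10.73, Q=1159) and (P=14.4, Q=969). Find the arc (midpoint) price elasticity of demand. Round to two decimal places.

ΔQ = 969 − 1159 = -190; ΔP = 14.4 − 10.73 = 3.67.
Midpoints: P̄ = 12.57, Q̄ = 1064.0.
ε = (ΔQ/ΔP)(P̄/Q̄) = (-190/3.67)(12.57/1064.0).

-0.61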